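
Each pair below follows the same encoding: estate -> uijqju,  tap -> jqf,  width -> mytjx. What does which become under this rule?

Compare letters: e→u is +16, s→i is +16, t→j is +16 — a constant shift. This is a Caesar cipher with shift 16.
On which: w+16=m, h+16=x, i+16=y, c+16=s, h+16=x.

mxysx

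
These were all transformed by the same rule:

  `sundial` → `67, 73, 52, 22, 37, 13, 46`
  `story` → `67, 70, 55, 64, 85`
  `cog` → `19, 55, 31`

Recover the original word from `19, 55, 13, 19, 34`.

Each letter becomes 3×(its alphabet position, a=1..z=26) + 10.
Decoding 19, 55, 13, 19, 34: 19→(19−10)÷3=3=c, 55→(55−10)÷3=15=o, 13→(13−10)÷3=1=a, 19→(19−10)÷3=3=c, 34→(34−10)÷3=8=h.

coach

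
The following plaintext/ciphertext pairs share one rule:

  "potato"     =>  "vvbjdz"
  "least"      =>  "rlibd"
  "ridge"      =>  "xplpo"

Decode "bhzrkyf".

variant

Each letter shifts forward by (position + 6), i.e. 6, 7, 8, … — the shift grows by one for each successive letter.
Reversing it on bhzrkyf: b−6=v, h−7=a, z−8=r, r−9=i, k−10=a, y−11=n, f−12=t.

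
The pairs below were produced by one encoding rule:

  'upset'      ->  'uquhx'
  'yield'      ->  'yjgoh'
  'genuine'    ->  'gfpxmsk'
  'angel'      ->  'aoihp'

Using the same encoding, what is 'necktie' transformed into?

nfenxnk

Each letter shifts forward by its position index (0, 1, 2, …) — the shift grows by one for each successive letter.
On necktie: n+0=n, e+1=f, c+2=e, k+3=n, t+4=x, i+5=n, e+6=k.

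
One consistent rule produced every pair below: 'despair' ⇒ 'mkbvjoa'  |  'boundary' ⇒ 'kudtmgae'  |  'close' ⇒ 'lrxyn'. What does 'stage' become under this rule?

bzjmn

It's a Vigenère-style cipher with numeric key [9,6]: position i shifts by key[i mod 2].
On stage: s+9=b, t+6=z, a+9=j, g+6=m, e+9=n.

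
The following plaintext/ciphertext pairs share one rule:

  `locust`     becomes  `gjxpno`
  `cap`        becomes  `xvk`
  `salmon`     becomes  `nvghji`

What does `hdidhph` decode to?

minimum

This is a Caesar cipher with shift 21.
Undoing it on hdidhph: h−21=m, d−21=i, i−21=n, d−21=i, h−21=m, p−21=u, h−21=m.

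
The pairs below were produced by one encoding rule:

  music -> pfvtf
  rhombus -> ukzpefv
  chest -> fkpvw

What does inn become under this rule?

tqq

The rule splits by letter class: vowels +11, consonants +3.
On inn: i(vowel)+11=t, n(cons)+3=q, n(cons)+3=q.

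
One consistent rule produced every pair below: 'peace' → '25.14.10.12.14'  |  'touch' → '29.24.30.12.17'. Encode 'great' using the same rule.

p is letter #16 and maps to 25: an offset of 9. Each letter is replaced by its alphabet position (a=1..z=26) + 9.
Applying it to great: g=7→16, r=18→27, e=5→14, a=1→10, t=20→29.

16.27.14.10.29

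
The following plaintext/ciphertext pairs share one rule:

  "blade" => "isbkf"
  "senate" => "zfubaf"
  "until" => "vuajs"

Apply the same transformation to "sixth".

Two shifts are in play — +1 for a/e/i/o/u, +7 for every other letter.
Applying it to sixth: s(cons)+7=z, i(vowel)+1=j, x(cons)+7=e, t(cons)+7=a, h(cons)+7=o.

zjeao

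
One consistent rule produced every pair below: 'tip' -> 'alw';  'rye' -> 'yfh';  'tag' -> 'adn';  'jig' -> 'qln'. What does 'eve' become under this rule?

Two shifts are in play — +3 for a/e/i/o/u, +7 for every other letter.
For eve: e(vowel)+3=h, v(cons)+7=c, e(vowel)+3=h.

hch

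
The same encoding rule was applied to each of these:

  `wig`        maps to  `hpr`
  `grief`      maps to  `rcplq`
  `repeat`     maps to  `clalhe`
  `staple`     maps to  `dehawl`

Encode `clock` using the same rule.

The shift depends on letter class: consonant w→h is +11, but vowel i→p is +7. Vowels shift forward by 7 and consonants shift forward by 11.
For clock: c(cons)+11=n, l(cons)+11=w, o(vowel)+7=v, c(cons)+11=n, k(cons)+11=v.

nwvnv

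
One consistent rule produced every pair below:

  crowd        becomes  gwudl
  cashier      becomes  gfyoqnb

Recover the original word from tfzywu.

In crowd: c→g is +4, r→w is +5, o→u is +6, w→d is +7 — the shift increases by 1 each position. Each letter shifts forward by (position + 4), i.e. 4, 5, 6, … — the shift grows by one for each successive letter.
Undoing it on tfzywu: t−4=p, f−5=a, z−6=t, y−7=r, w−8=o, u−9=l.

patrol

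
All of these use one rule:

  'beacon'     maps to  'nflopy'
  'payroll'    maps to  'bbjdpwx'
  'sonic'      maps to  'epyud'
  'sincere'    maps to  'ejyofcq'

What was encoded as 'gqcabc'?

uproar

Shifts by position in beacon: pos 0: b→n (+12), pos 1: e→f (+1), pos 2: a→l (+11), pos 3: c→o (+12), pos 4: o→p (+1), pos 5: n→y (+11) — repeating every 3. The shifts repeat in a cycle of length 3: positions 0,1,… shift by +12, +1, +11, then the pattern repeats.
Reversing it on gqcabc: g−12=u, q−1=p, c−11=r, a−12=o, b−1=a, c−11=r.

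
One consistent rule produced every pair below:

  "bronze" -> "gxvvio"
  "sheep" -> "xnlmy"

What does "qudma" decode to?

lower

In bronze: b→g is +5, r→x is +6, o→v is +7, n→v is +8 — the shift increases by 1 each position. Letter i (0-indexed) is shifted by i+5, so successive shifts are 5, 6, 7, ….
Undoing it on qudma: q−5=l, u−6=o, d−7=w, m−8=e, a−9=r.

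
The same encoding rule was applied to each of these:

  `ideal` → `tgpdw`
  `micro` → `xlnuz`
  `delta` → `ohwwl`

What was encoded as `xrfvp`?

mouse

Shifts by position in ideal: pos 0: i→t (+11), pos 1: d→g (+3), pos 2: e→p (+11), pos 3: a→d (+3) — repeating every 2. The shifts repeat in a cycle of length 2: positions 0,1,… shift by +11, +3, then the pattern repeats.
Reversing it on xrfvp: x−11=m, r−3=o, f−11=u, v−3=s, p−11=e.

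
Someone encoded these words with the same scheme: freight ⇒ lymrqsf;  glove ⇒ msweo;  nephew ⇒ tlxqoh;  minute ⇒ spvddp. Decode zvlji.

today

Each letter shifts forward by (position + 6), i.e. 6, 7, 8, … — the shift grows by one for each successive letter.
Undoing it on zvlji: z−6=t, v−7=o, l−8=d, j−9=a, i−10=y.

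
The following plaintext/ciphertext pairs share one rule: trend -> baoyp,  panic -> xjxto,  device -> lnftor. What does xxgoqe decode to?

Letter i (0-indexed) is shifted by i+8, so successive shifts are 8, 9, 10, ….
Reversing it on xxgoqe: x−8=p, x−9=o, g−10=w, o−11=d, q−12=e, e−13=r.

powder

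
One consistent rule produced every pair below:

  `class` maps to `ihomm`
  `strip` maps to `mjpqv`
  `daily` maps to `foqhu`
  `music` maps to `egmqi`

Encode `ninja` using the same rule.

bqbno

Each letter's alphabet position (a=0..z=25) is mapped through 23·x+14 mod 26 — an affine cipher.
For ninja: n(13)→23·13+14≡1=b; i(8)→23·8+14≡16=q; n(13)→23·13+14≡1=b; j(9)→23·9+14≡13=n; a(0)→23·0+14≡14=o (all mod 26).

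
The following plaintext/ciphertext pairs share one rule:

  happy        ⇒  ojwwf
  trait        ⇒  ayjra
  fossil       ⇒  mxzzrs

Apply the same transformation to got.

nxa

The shift depends on letter class: consonant h→o is +7, but vowel a→j is +9. Two shifts are in play — +9 for a/e/i/o/u, +7 for every other letter.
Applying it to got: g(cons)+7=n, o(vowel)+9=x, t(cons)+7=a.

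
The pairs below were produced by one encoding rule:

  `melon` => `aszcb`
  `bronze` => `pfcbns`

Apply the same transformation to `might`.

Compare letters: m→a is +14, e→s is +14, l→z is +14 — a constant shift. Every letter moves 14 places later in the alphabet, wrapping around z→a.
Applying it to might: m+14=a, i+14=w, g+14=u, h+14=v, t+14=h.

awuvh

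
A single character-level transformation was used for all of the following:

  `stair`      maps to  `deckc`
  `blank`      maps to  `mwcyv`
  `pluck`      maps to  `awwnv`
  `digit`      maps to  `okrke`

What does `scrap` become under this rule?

dncca

Two shifts are in play — +2 for a/e/i/o/u, +11 for every other letter.
For scrap: s(cons)+11=d, c(cons)+11=n, r(cons)+11=c, a(vowel)+2=c, p(cons)+11=a.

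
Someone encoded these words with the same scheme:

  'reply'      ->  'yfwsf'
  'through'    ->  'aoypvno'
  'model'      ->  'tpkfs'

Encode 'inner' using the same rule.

juufy

Vowels shift forward by 1 and consonants shift forward by 7.
On inner: i(vowel)+1=j, n(cons)+7=u, n(cons)+7=u, e(vowel)+1=f, r(cons)+7=y.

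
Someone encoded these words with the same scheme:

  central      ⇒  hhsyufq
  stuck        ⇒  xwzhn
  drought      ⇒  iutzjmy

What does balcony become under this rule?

Shifts by position in central: pos 0: c→h (+5), pos 1: e→h (+3), pos 2: n→s (+5), pos 3: t→y (+5), pos 4: r→u (+3), pos 5: a→f (+5) — repeating every 3. It's a Vigenère-style cipher with numeric key [5,3,5]: position i shifts by key[i mod 3].
On balcony: b+5=g, a+3=d, l+5=q, c+5=h, o+3=r, n+5=s, y+5=d.

gdqhrsd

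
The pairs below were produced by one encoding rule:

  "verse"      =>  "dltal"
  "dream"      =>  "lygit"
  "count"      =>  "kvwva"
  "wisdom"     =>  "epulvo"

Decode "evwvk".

A repeating key of period 3 is used — shifts +8, +7, +2 over and over.
Decoding evwvk: e−8=w, v−7=o, w−2=u, v−8=n, k−7=d.

wound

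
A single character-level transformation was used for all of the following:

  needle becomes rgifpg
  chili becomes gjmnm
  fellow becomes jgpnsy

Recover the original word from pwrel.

lunch

Shifts by position in needle: pos 0: n→r (+4), pos 1: e→g (+2), pos 2: e→i (+4), pos 3: d→f (+2) — repeating every 2. The shifts repeat in a cycle of length 2: positions 0,1,… shift by +4, +2, then the pattern repeats.
Undoing it on pwrel: p−4=l, w−2=u, r−4=n, e−2=c, l−4=h.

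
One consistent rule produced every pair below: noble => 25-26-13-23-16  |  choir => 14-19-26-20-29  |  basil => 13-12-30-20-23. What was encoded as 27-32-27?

pup

Letters become their 1-based position plus 11 (so a→12, b→13, …).
Decoding 27-32-27: 27→(27−11)÷1=16=p, 32→(32−11)÷1=21=u, 27→(27−11)÷1=16=p.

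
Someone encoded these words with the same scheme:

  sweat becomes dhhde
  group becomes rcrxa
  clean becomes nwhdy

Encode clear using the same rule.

The shift depends on letter class: consonant s→d is +11, but vowel e→h is +3. Two shifts are in play — +3 for a/e/i/o/u, +11 for every other letter.
Applying it to clear: c(cons)+11=n, l(cons)+11=w, e(vowel)+3=h, a(vowel)+3=d, r(cons)+11=c.

nwhdc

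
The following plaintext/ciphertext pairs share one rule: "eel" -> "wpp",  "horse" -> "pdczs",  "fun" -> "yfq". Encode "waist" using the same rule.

The output letters match the input read backwards, each shifted +11: eel reversed is lee. Two steps: reverse the string, then apply a Caesar shift of +11.
Applying it to waist: reverse → tsiaw; then shift: t+11=e, s+11=d, i+11=t, a+11=l, w+11=h.

edtlh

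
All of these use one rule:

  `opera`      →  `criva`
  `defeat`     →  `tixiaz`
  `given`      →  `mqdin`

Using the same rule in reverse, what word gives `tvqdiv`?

o(14)→c(2) and p(15)→r(17) fit y≡15x+0 (mod 26); the inverse of 15 mod 26 is 7. Treating letters as 0–25, the rule is x ↦ 15x + 0 (mod 26).
Decoding tvqdiv: t(19)→7·(19−0)≡3=d; v(21)→7·(21−0)≡17=r; q(16)→7·(16−0)≡8=i; d(3)→7·(3−0)≡21=v; i(8)→7·(8−0)≡4=e; v(21)→7·(21−0)≡17=r (all mod 26).

driver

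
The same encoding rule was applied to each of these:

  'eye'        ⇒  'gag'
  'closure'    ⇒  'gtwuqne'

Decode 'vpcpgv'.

The output letters match the input read backwards, each shifted +2: eye reversed is eye. Read the word backwards and shift each letter +2.
Reversing it on vpcpgv: shift back: v−2=t, p−2=n, c−2=a, p−2=n, g−2=e, v−2=t → tnanet; then reverse → tenant.

tenant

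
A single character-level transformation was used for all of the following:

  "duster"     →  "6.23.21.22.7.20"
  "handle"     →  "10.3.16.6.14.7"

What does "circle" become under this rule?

d is letter #4 and maps to 6: an offset of 2. Letters become their 1-based position plus 2 (so a→3, b→4, …).
Applying it to circle: c=3→5, i=9→11, r=18→20, c=3→5, l=12→14, e=5→7.

5.11.20.5.14.7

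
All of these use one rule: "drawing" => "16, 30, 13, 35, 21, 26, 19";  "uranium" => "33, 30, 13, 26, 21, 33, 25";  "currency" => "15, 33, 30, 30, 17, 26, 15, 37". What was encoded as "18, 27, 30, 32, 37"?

Letters become their 1-based position plus 12 (so a→13, b→14, …).
Undoing it on 18, 27, 30, 32, 37: 18→(18−12)÷1=6=f, 27→(27−12)÷1=15=o, 30→(30−12)÷1=18=r, 32→(32−12)÷1=20=t, 37→(37−12)÷1=25=y.

forty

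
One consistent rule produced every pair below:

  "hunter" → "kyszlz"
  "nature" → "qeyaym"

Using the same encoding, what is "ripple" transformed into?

umuvsm

In hunter: h→k is +3, u→y is +4, n→s is +5, t→z is +6 — the shift increases by 1 each position. Letter i (0-indexed) is shifted by i+3, so successive shifts are 3, 4, 5, ….
On ripple: r+3=u, i+4=m, p+5=u, p+6=v, l+7=s, e+8=m.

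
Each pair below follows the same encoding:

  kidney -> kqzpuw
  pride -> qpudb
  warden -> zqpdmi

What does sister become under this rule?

The output letters match the input read backwards, each shifted +12: kidney reversed is yendik. Two steps: reverse the string, then apply a Caesar shift of +12.
For sister: reverse → retsis; then shift: r+12=d, e+12=q, t+12=f, s+12=e, i+12=u, s+12=e.

dqfeue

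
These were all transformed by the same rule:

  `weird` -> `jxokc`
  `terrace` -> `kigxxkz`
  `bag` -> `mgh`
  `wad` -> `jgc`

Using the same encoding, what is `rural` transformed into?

rgxax

The output letters match the input read backwards, each shifted +6: weird reversed is driew. Read the word backwards and shift each letter +6.
On rural: reverse → larur; then shift: l+6=r, a+6=g, r+6=x, u+6=a, r+6=x.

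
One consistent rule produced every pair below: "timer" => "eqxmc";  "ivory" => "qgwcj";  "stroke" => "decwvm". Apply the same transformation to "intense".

qyemydm

Two shifts are in play — +8 for a/e/i/o/u, +11 for every other letter.
On intense: i(vowel)+8=q, n(cons)+11=y, t(cons)+11=e, e(vowel)+8=m, n(cons)+11=y, s(cons)+11=d, e(vowel)+8=m.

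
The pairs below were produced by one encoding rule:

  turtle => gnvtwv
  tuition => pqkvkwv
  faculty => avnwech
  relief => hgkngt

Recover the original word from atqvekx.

victory

The output letters match the input read backwards, each shifted +2: turtle reversed is eltrut. Two steps: reverse the string, then apply a Caesar shift of +2.
Undoing it on atqvekx: shift back: a−2=y, t−2=r, q−2=o, v−2=t, e−2=c, k−2=i, x−2=v → yrotciv; then reverse → victory.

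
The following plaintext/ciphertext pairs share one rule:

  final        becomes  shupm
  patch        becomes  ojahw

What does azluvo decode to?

The word is reversed, then every letter is shifted forward by 7.
Undoing it on azluvo: shift back: a−7=t, z−7=s, l−7=e, u−7=n, v−7=o, o−7=h → tsenoh; then reverse → honest.

honest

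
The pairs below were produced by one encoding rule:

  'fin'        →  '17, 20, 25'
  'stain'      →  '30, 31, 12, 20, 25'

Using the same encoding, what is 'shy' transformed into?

f is letter #6 and maps to 17: an offset of 11. Letters become their 1-based position plus 11 (so a→12, b→13, …).
Applying it to shy: s=19→30, h=8→19, y=25→36.

30, 19, 36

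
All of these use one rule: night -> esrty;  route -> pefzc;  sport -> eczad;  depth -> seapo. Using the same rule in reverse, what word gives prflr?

gauge

The output letters match the input read backwards, each shifted +11: night reversed is thgin. Two steps: reverse the string, then apply a Caesar shift of +11.
Decoding prflr: shift back: p−11=e, r−11=g, f−11=u, l−11=a, r−11=g → eguag; then reverse → gauge.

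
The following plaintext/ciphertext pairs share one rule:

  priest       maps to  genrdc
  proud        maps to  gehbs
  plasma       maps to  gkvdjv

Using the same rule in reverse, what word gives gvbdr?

p(15)→g(6) and r(17)→e(4) fit y≡25x+21 (mod 26); the inverse of 25 mod 26 is 25. This is an affine cipher: with a=0,…,z=25, each position x becomes (25x+21) mod 26.
Decoding gvbdr: g(6)→25·(6−21)≡15=p; v(21)→25·(21−21)≡0=a; b(1)→25·(1−21)≡20=u; d(3)→25·(3−21)≡18=s; r(17)→25·(17−21)≡4=e (all mod 26).

pause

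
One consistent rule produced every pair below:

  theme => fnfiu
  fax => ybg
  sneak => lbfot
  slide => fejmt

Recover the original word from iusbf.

The output letters match the input read backwards, each shifted +1: theme reversed is emeht. Read the word backwards and shift each letter +1.
Reversing it on iusbf: shift back: i−1=h, u−1=t, s−1=r, b−1=a, f−1=e → htrae; then reverse → earth.

earth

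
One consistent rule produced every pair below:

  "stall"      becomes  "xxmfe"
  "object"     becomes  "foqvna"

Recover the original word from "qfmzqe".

The output letters match the input read backwards, each shifted +12: stall reversed is llats. The word is reversed, then every letter is shifted forward by 12.
Decoding qfmzqe: shift back: q−12=e, f−12=t, m−12=a, z−12=n, q−12=e, e−12=s → etanes; then reverse → senate.

senate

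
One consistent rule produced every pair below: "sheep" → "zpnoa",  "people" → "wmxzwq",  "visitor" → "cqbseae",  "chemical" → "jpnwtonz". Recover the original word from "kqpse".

Letter i (0-indexed) is shifted by i+7, so successive shifts are 7, 8, 9, ….
Undoing it on kqpse: k−7=d, q−8=i, p−9=g, s−10=i, e−11=t.

digit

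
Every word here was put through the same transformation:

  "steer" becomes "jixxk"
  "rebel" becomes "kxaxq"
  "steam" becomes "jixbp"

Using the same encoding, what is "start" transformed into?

jibki

Treating letters as 0–25, the rule is x ↦ 25x + 1 (mod 26).
On start: s(18)→25·18+1≡9=j; t(19)→25·19+1≡8=i; a(0)→25·0+1≡1=b; r(17)→25·17+1≡10=k; t(19)→25·19+1≡8=i (all mod 26).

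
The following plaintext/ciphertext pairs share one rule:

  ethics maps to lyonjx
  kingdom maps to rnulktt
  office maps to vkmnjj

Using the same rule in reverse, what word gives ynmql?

Shifts by position in ethics: pos 0: e→l (+7), pos 1: t→y (+5), pos 2: h→o (+7), pos 3: i→n (+5) — repeating every 2. It's a Vigenère-style cipher with numeric key [7,5]: position i shifts by key[i mod 2].
Reversing it on ynmql: y−7=r, n−5=i, m−7=f, q−5=l, l−7=e.

rifle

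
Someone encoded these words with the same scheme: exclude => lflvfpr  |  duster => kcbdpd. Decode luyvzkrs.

employee

Each letter shifts forward by (position + 7), i.e. 7, 8, 9, … — the shift grows by one for each successive letter.
Undoing it on luyvzkrs: l−7=e, u−8=m, y−9=p, v−10=l, z−11=o, k−12=y, r−13=e, s−14=e.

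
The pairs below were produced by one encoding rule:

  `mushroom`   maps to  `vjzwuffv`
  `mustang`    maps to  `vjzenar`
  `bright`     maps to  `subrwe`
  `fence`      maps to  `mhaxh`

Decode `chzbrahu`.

designer

m(12)→v(21) and u(20)→j(9) fit y≡5x+13 (mod 26); the inverse of 5 mod 26 is 21. Each letter's alphabet position (a=0..z=25) is mapped through 5·x+13 mod 26 — an affine cipher.
Undoing it on chzbrahu: c(2)→21·(2−13)≡3=d; h(7)→21·(7−13)≡4=e; z(25)→21·(25−13)≡18=s; b(1)→21·(1−13)≡8=i; r(17)→21·(17−13)≡6=g; a(0)→21·(0−13)≡13=n; h(7)→21·(7−13)≡4=e; u(20)→21·(20−13)≡17=r (all mod 26).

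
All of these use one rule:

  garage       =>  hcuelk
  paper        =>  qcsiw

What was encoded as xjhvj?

In garage: g→h is +1, a→c is +2, r→u is +3, a→e is +4 — the shift increases by 1 each position. Letter i (0-indexed) is shifted by i+1, so successive shifts are 1, 2, 3, ….
Decoding xjhvj: x−1=w, j−2=h, h−3=e, v−4=r, j−5=e.

where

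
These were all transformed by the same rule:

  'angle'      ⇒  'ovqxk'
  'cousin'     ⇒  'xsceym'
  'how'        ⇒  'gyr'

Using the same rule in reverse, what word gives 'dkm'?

Two steps: reverse the string, then apply a Caesar shift of +10.
Undoing it on dkm: shift back: d−10=t, k−10=a, m−10=c → tac; then reverse → cat.

cat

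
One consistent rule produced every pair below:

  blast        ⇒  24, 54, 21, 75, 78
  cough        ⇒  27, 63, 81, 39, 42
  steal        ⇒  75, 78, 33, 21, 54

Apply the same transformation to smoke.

b(#2)→24 and l(#12)→54: differences scale by 3, so n = 3·pos + 18. With a=1..z=26, the number is 3·pos + 18.
On smoke: s=19→75, m=13→57, o=15→63, k=11→51, e=5→33.

75, 57, 63, 51, 33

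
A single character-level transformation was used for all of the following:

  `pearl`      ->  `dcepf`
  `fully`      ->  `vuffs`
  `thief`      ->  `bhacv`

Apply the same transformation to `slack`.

ifeqm

p(15)→d(3) and e(4)→c(2) fit y≡19x+4 (mod 26); the inverse of 19 mod 26 is 11. This is an affine cipher: with a=0,…,z=25, each position x becomes (19x+4) mod 26.
On slack: s(18)→19·18+4≡8=i; l(11)→19·11+4≡5=f; a(0)→19·0+4≡4=e; c(2)→19·2+4≡16=q; k(10)→19·10+4≡12=m (all mod 26).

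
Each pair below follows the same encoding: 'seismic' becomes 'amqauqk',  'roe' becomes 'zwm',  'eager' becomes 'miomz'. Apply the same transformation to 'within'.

Compare letters: s→a is +8, e→m is +8, i→q is +8 — a constant shift. It's a constant shift of +8 (ROT8).
On within: w+8=e, i+8=q, t+8=b, h+8=p, i+8=q, n+8=v.

eqbpqv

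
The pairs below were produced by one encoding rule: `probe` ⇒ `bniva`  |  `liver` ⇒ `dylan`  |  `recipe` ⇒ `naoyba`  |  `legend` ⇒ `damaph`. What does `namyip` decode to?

region

This is an affine cipher: with a=0,…,z=25, each position x becomes (19x+2) mod 26.
Reversing it on namyip: n(13)→11·(13−2)≡17=r; a(0)→11·(0−2)≡4=e; m(12)→11·(12−2)≡6=g; y(24)→11·(24−2)≡8=i; i(8)→11·(8−2)≡14=o; p(15)→11·(15−2)≡13=n (all mod 26).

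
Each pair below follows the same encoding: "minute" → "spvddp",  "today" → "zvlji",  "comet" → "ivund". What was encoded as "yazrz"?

strip

Letter i (0-indexed) is shifted by i+6, so successive shifts are 6, 7, 8, ….
Undoing it on yazrz: y−6=s, a−7=t, z−8=r, r−9=i, z−10=p.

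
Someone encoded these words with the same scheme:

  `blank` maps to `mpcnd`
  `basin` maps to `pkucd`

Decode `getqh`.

The output letters match the input read backwards, each shifted +2: blank reversed is knalb. Two steps: reverse the string, then apply a Caesar shift of +2.
Decoding getqh: shift back: g−2=e, e−2=c, t−2=r, q−2=o, h−2=f → ecrof; then reverse → force.

force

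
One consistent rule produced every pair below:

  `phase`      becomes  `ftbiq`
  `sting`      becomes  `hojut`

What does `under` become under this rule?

The word is reversed, then every letter is shifted forward by 1.
For under: reverse → rednu; then shift: r+1=s, e+1=f, d+1=e, n+1=o, u+1=v.

sfeov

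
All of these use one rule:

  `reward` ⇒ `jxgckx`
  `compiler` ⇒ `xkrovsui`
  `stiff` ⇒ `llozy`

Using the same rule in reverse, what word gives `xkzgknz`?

theater

Two steps: reverse the string, then apply a Caesar shift of +6.
Reversing it on xkzgknz: shift back: x−6=r, k−6=e, z−6=t, g−6=a, k−6=e, n−6=h, z−6=t → retaeht; then reverse → theater.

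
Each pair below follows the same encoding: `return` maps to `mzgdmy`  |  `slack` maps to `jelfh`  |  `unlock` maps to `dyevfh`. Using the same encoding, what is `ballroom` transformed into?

ileemvvb

Treating letters as 0–25, the rule is x ↦ 23x + 11 (mod 26).
On ballroom: b(1)→23·1+11≡8=i; a(0)→23·0+11≡11=l; l(11)→23·11+11≡4=e; l(11)→23·11+11≡4=e; r(17)→23·17+11≡12=m; o(14)→23·14+11≡21=v; o(14)→23·14+11≡21=v; m(12)→23·12+11≡1=b (all mod 26).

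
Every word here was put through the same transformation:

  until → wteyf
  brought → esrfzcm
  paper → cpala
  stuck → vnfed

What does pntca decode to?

price

The output letters match the input read backwards, each shifted +11: until reversed is litnu. Two steps: reverse the string, then apply a Caesar shift of +11.
Reversing it on pntca: shift back: p−11=e, n−11=c, t−11=i, c−11=r, a−11=p → ecirp; then reverse → price.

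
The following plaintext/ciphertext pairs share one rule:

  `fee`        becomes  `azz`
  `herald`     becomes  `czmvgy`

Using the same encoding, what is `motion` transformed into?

hjodji

It's a constant shift of +21 (ROT21).
Applying it to motion: m+21=h, o+21=j, t+21=o, i+21=d, o+21=j, n+21=i.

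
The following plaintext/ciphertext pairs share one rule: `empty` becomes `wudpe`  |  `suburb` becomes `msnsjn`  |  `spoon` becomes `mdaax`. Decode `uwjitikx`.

e(4)→w(22) and m(12)→u(20) fit y≡3x+10 (mod 26); the inverse of 3 mod 26 is 9. Each letter's alphabet position (a=0..z=25) is mapped through 3·x+10 mod 26 — an affine cipher.
Reversing it on uwjitikx: u(20)→9·(20−10)≡12=m; w(22)→9·(22−10)≡4=e; j(9)→9·(9−10)≡17=r; i(8)→9·(8−10)≡8=i; t(19)→9·(19−10)≡3=d; i(8)→9·(8−10)≡8=i; k(10)→9·(10−10)≡0=a; x(23)→9·(23−10)≡13=n (all mod 26).

meridian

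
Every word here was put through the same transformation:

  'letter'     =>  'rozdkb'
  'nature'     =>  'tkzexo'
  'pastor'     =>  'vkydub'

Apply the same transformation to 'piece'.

Shifts by position in letter: pos 0: l→r (+6), pos 1: e→o (+10), pos 2: t→z (+6), pos 3: t→d (+10) — repeating every 2. It's a Vigenère-style cipher with numeric key [6,10]: position i shifts by key[i mod 2].
For piece: p+6=v, i+10=s, e+6=k, c+10=m, e+6=k.

vskmk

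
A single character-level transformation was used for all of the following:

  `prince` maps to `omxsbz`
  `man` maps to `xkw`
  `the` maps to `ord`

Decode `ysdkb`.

ratio

Two steps: reverse the string, then apply a Caesar shift of +10.
Reversing it on ysdkb: shift back: y−10=o, s−10=i, d−10=t, k−10=a, b−10=r → oitar; then reverse → ratio.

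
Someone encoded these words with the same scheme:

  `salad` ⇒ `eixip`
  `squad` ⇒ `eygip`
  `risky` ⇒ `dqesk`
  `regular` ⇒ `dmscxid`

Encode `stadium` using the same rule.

ebmlucy

The shifts repeat in a cycle of length 2: positions 0,1,… shift by +12, +8, then the pattern repeats.
For stadium: s+12=e, t+8=b, a+12=m, d+8=l, i+12=u, u+8=c, m+12=y.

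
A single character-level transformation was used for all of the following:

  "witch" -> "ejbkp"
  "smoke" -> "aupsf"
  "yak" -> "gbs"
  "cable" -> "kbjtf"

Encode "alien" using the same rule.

btjfv

The shift depends on letter class: consonant w→e is +8, but vowel i→j is +1. Two shifts are in play — +1 for a/e/i/o/u, +8 for every other letter.
On alien: a(vowel)+1=b, l(cons)+8=t, i(vowel)+1=j, e(vowel)+1=f, n(cons)+8=v.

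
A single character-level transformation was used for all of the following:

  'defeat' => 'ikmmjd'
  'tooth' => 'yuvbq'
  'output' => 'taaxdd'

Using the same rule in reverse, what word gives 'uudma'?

In defeat: d→i is +5, e→k is +6, f→m is +7, e→m is +8 — the shift increases by 1 each position. The shift increases by 1 at each position, starting from +5: 5, 6, 7, ….
Decoding uudma: u−5=p, u−6=o, d−7=w, m−8=e, a−9=r.

power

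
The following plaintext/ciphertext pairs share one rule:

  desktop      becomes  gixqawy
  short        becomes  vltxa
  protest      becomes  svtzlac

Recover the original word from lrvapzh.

inquiry

In desktop: d→g is +3, e→i is +4, s→x is +5, k→q is +6 — the shift increases by 1 each position. Each letter shifts forward by (position + 3), i.e. 3, 4, 5, … — the shift grows by one for each successive letter.
Undoing it on lrvapzh: l−3=i, r−4=n, v−5=q, a−6=u, p−7=i, z−8=r, h−9=y.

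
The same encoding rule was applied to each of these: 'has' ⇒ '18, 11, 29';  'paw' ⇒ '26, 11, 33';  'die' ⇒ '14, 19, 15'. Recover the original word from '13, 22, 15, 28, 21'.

Each letter is replaced by its alphabet position (a=1..z=26) + 10.
Reversing it on 13, 22, 15, 28, 21: 13→(13−10)÷1=3=c, 22→(22−10)÷1=12=l, 15→(15−10)÷1=5=e, 28→(28−10)÷1=18=r, 21→(21−10)÷1=11=k.

clerk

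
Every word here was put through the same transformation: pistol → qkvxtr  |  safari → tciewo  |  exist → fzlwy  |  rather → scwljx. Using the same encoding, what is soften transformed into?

tqixjt

Each letter shifts forward by (position + 1), i.e. 1, 2, 3, … — the shift grows by one for each successive letter.
For soften: s+1=t, o+2=q, f+3=i, t+4=x, e+5=j, n+6=t.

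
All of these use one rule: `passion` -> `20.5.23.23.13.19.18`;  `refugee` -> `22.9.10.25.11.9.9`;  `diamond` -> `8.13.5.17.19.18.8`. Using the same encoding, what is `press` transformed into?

20.22.9.23.23

Letters become their 1-based position plus 4 (so a→5, b→6, …).
On press: p=16→20, r=18→22, e=5→9, s=19→23, s=19→23.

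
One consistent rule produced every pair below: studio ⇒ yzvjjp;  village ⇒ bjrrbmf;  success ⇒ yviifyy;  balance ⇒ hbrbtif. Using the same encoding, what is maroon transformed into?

sbxppt

The shift depends on letter class: consonant s→y is +6, but vowel u→v is +1. Vowels shift forward by 1 and consonants shift forward by 6.
For maroon: m(cons)+6=s, a(vowel)+1=b, r(cons)+6=x, o(vowel)+1=p, o(vowel)+1=p, n(cons)+6=t.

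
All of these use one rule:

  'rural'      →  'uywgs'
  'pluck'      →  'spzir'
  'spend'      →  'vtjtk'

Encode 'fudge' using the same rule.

iyiml

In rural: r→u is +3, u→y is +4, r→w is +5, a→g is +6 — the shift increases by 1 each position. Letter i (0-indexed) is shifted by i+3, so successive shifts are 3, 4, 5, ….
Applying it to fudge: f+3=i, u+4=y, d+5=i, g+6=m, e+7=l.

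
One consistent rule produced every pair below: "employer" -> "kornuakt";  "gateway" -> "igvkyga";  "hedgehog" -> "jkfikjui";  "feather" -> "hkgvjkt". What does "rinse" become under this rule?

The shift depends on letter class: consonant m→o is +2, but vowel e→k is +6. Vowels shift forward by 6 and consonants shift forward by 2.
For rinse: r(cons)+2=t, i(vowel)+6=o, n(cons)+2=p, s(cons)+2=u, e(vowel)+6=k.

topuk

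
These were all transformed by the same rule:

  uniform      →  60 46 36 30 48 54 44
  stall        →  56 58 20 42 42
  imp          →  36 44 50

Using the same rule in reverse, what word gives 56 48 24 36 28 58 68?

u(#21)→60 and n(#14)→46: differences scale by 2, so n = 2·pos + 18. With a=1..z=26, the number is 2·pos + 18.
Reversing it on 56 48 24 36 28 58 68: 56→(56−18)÷2=19=s, 48→(48−18)÷2=15=o, 24→(24−18)÷2=3=c, 36→(36−18)÷2=9=i, 28→(28−18)÷2=5=e, 58→(58−18)÷2=20=t, 68→(68−18)÷2=25=y.

society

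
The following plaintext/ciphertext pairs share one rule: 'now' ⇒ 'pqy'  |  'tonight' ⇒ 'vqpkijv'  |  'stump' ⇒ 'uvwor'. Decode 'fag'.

dye

Compare letters: n→p is +2, o→q is +2, w→y is +2 — a constant shift. This is a Caesar cipher with shift 2.
Undoing it on fag: f−2=d, a−2=y, g−2=e.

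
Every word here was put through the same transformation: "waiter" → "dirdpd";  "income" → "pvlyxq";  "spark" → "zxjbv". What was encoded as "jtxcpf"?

In waiter: w→d is +7, a→i is +8, i→r is +9, t→d is +10 — the shift increases by 1 each position. Letter i (0-indexed) is shifted by i+7, so successive shifts are 7, 8, 9, ….
Decoding jtxcpf: j−7=c, t−8=l, x−9=o, c−10=s, p−11=e, f−12=t.

closet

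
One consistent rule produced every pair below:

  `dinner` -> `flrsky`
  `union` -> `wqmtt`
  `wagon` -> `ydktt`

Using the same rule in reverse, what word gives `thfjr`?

In dinner: d→f is +2, i→l is +3, n→r is +4, n→s is +5 — the shift increases by 1 each position. Each letter shifts forward by (position + 2), i.e. 2, 3, 4, … — the shift grows by one for each successive letter.
Decoding thfjr: t−2=r, h−3=e, f−4=b, j−5=e, r−6=l.

rebel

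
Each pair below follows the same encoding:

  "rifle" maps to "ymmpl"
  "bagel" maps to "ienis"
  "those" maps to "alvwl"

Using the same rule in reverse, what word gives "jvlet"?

The shifts repeat in a cycle of length 2: positions 0,1,… shift by +7, +4, then the pattern repeats.
Undoing it on jvlet: j−7=c, v−4=r, l−7=e, e−4=a, t−7=m.

cream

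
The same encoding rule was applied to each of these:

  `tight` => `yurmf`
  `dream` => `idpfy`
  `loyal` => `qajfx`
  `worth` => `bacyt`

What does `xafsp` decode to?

sound

The shifts repeat in a cycle of length 3: positions 0,1,… shift by +5, +12, +11, then the pattern repeats.
Reversing it on xafsp: x−5=s, a−12=o, f−11=u, s−5=n, p−12=d.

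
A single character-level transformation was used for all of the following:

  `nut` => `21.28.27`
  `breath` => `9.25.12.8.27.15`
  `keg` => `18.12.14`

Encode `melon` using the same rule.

n is letter #14 and maps to 21: an offset of 7. Letters become their 1-based position plus 7 (so a→8, b→9, …).
For melon: m=13→20, e=5→12, l=12→19, o=15→22, n=14→21.

20.12.19.22.21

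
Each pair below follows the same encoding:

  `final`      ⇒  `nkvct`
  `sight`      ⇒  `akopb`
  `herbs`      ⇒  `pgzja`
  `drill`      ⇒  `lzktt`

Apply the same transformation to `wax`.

ecf

The shift depends on letter class: consonant f→n is +8, but vowel i→k is +2. The rule splits by letter class: vowels +2, consonants +8.
For wax: w(cons)+8=e, a(vowel)+2=c, x(cons)+8=f.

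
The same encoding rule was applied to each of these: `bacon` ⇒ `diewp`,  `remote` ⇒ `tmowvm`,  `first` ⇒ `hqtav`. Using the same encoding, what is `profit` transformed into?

Shifts by position in bacon: pos 0: b→d (+2), pos 1: a→i (+8), pos 2: c→e (+2), pos 3: o→w (+8) — repeating every 2. The shifts repeat in a cycle of length 2: positions 0,1,… shift by +2, +8, then the pattern repeats.
On profit: p+2=r, r+8=z, o+2=q, f+8=n, i+2=k, t+8=b.

rzqnkb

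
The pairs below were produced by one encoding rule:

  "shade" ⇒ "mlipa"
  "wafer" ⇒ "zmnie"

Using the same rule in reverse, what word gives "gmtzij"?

The word is reversed, then every letter is shifted forward by 8.
Reversing it on gmtzij: shift back: g−8=y, m−8=e, t−8=l, z−8=r, i−8=a, j−8=b → yelrab; then reverse → barley.

barley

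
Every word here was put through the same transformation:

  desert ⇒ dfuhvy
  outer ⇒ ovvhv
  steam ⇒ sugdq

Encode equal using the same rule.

In desert: d→d is +0, e→f is +1, s→u is +2, e→h is +3 — the shift increases by 1 each position. Letter i (0-indexed) is shifted by i+0, so successive shifts are 0, 1, 2, ….
For equal: e+0=e, q+1=r, u+2=w, a+3=d, l+4=p.

erwdp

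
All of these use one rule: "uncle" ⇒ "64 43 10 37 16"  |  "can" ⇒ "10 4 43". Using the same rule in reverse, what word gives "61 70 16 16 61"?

u(#21)→64 and n(#14)→43: differences scale by 3, so n = 3·pos + 1. Each letter becomes 3×(its alphabet position, a=1..z=26) + 1.
Decoding 61 70 16 16 61: 61→(61−1)÷3=20=t, 70→(70−1)÷3=23=w, 16→(16−1)÷3=5=e, 16→(16−1)÷3=5=e, 61→(61−1)÷3=20=t.

tweet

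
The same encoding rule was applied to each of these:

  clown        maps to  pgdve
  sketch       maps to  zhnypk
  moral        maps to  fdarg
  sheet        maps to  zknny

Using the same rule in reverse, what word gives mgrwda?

flavor

Each letter's alphabet position (a=0..z=25) is mapped through 25·x+17 mod 26 — an affine cipher.
Reversing it on mgrwda: m(12)→25·(12−17)≡5=f; g(6)→25·(6−17)≡11=l; r(17)→25·(17−17)≡0=a; w(22)→25·(22−17)≡21=v; d(3)→25·(3−17)≡14=o; a(0)→25·(0−17)≡17=r (all mod 26).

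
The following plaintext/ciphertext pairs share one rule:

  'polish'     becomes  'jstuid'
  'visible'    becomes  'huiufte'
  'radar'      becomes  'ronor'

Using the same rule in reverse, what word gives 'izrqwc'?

Treating letters as 0–25, the rule is x ↦ 17x + 14 (mod 26).
Reversing it on izrqwc: i(8)→23·(8−14)≡18=s; z(25)→23·(25−14)≡19=t; r(17)→23·(17−14)≡17=r; q(16)→23·(16−14)≡20=u; w(22)→23·(22−14)≡2=c; c(2)→23·(2−14)≡10=k (all mod 26).

struck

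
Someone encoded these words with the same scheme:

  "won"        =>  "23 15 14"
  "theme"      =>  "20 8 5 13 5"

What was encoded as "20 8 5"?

Each letter is replaced by its alphabet position (a=1, b=2, …, z=26).
Undoing it on 20 8 5: 20=t, 8=h, 5=e.

the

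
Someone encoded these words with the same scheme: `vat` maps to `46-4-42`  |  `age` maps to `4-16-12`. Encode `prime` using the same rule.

v(#22)→46 and a(#1)→4: differences scale by 2, so n = 2·pos + 2. With a=1..z=26, the number is 2·pos + 2.
On prime: p=16→34, r=18→38, i=9→20, m=13→28, e=5→12.

34-38-20-28-12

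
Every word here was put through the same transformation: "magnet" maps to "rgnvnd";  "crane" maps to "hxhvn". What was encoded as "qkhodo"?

league

Letter i (0-indexed) is shifted by i+5, so successive shifts are 5, 6, 7, ….
Reversing it on qkhodo: q−5=l, k−6=e, h−7=a, o−8=g, d−9=u, o−10=e.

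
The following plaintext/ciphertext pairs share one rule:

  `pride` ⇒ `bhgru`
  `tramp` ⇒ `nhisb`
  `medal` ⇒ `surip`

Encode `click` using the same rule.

p(15)→b(1) and r(17)→h(7) fit y≡3x+8 (mod 26); the inverse of 3 mod 26 is 9. Treating letters as 0–25, the rule is x ↦ 3x + 8 (mod 26).
On click: c(2)→3·2+8≡14=o; l(11)→3·11+8≡15=p; i(8)→3·8+8≡6=g; c(2)→3·2+8≡14=o; k(10)→3·10+8≡12=m (all mod 26).

opgom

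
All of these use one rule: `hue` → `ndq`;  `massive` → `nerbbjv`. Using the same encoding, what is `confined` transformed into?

mnwrowxl

The output letters match the input read backwards, each shifted +9: hue reversed is euh. Two steps: reverse the string, then apply a Caesar shift of +9.
On confined: reverse → denifnoc; then shift: d+9=m, e+9=n, n+9=w, i+9=r, f+9=o, n+9=w, o+9=x, c+9=l.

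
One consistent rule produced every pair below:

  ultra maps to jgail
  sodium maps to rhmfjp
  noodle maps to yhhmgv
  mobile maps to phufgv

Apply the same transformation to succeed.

rjddvvm

u(20)→j(9) and l(11)→g(6) fit y≡9x+11 (mod 26); the inverse of 9 mod 26 is 3. Each letter's alphabet position (a=0..z=25) is mapped through 9·x+11 mod 26 — an affine cipher.
For succeed: s(18)→9·18+11≡17=r; u(20)→9·20+11≡9=j; c(2)→9·2+11≡3=d; c(2)→9·2+11≡3=d; e(4)→9·4+11≡21=v; e(4)→9·4+11≡21=v; d(3)→9·3+11≡12=m (all mod 26).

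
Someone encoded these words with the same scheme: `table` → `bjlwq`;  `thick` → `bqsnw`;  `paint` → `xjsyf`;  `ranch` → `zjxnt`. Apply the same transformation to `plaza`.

In table: t→b is +8, a→j is +9, b→l is +10, l→w is +11 — the shift increases by 1 each position. The shift increases by 1 at each position, starting from +8: 8, 9, 10, ….
For plaza: p+8=x, l+9=u, a+10=k, z+11=k, a+12=m.

xukkm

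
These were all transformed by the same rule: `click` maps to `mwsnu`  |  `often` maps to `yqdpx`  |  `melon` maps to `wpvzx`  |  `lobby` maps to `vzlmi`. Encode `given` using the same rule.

Shifts by position in click: pos 0: c→m (+10), pos 1: l→w (+11), pos 2: i→s (+10), pos 3: c→n (+11) — repeating every 2. A repeating key of period 2 is used — shifts +10, +11 over and over.
Applying it to given: g+10=q, i+11=t, v+10=f, e+11=p, n+10=x.

qtfpx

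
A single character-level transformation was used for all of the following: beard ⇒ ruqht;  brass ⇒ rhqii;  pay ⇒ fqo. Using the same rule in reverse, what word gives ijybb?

still

Compare letters: b→r is +16, e→u is +16, a→q is +16 — a constant shift. It's a constant shift of +16 (ROT16).
Undoing it on ijybb: i−16=s, j−16=t, y−16=i, b−16=l, b−16=l.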